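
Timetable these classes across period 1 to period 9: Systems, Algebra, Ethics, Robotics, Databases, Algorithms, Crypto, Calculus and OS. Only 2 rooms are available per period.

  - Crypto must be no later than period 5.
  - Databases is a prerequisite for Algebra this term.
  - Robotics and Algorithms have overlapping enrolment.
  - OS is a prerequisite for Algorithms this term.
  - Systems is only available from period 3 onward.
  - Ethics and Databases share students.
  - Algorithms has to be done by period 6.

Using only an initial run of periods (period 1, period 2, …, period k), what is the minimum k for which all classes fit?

5

The precedence chain requires at least 2 distinct periods.
With at most 2 per period and 9 classes, at least 5 periods are needed.
Systems can't be placed before period 3, so the schedule must run through at least period 3.
5 works (last occupied period: period 5): for example Ethics in period 3, OS in period 1, Databases in period 1, Algorithms in period 2, Algebra in period 2, Robotics in period 4, Calculus in period 5, Systems in period 3, Crypto in period 4.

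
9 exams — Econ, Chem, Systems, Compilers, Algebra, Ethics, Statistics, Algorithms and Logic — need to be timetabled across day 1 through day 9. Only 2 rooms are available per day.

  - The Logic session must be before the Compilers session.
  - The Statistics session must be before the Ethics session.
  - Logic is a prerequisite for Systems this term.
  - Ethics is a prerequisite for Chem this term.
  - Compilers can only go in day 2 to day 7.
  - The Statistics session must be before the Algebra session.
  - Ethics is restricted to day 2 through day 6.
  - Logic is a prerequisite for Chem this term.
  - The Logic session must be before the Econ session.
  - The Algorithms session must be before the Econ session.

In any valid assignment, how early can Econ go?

Precedence pushes Econ to at least day 2.
Econ at day 2 is achievable: Compilers in day 3, Econ in day 2, Statistics in day 2, Algorithms in day 1, Systems in day 4, Chem in day 4, Logic in day 1, Ethics in day 3, Algebra in day 5.

day 2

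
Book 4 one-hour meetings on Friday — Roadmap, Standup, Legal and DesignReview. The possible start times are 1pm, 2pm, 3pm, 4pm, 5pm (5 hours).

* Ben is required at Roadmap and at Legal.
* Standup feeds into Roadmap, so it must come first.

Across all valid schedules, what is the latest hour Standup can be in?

Downstream work caps Standup at 4pm.
Standup at 4pm is achievable: Standup=4pm; DesignReview=1pm; Legal=1pm; Roadmap=5pm.

4pm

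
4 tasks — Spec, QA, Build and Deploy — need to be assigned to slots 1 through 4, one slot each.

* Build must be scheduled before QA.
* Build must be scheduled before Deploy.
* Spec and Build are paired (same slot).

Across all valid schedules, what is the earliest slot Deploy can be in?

Precedence pushes Deploy to at least 2.
Deploy at 2 is achievable: Build -> 1; QA -> 2; Deploy -> 2; Spec -> 1.

2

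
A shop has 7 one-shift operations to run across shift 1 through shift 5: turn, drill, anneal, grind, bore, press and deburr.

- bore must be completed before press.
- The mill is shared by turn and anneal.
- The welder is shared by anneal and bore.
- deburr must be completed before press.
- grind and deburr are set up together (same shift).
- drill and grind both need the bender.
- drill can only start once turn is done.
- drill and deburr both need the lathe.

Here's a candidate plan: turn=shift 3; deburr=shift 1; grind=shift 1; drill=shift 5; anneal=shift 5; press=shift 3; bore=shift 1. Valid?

Yes

drill can only start once turn is done — holds.
deburr must be completed before press — holds.
The welder is shared by anneal and bore — holds.
bore must be completed before press — holds.
drill and deburr both need the lathe — holds.
grind and deburr are set up together (same shift) — holds.
drill and grind both need the bender — holds.
The mill is shared by turn and anneal — holds.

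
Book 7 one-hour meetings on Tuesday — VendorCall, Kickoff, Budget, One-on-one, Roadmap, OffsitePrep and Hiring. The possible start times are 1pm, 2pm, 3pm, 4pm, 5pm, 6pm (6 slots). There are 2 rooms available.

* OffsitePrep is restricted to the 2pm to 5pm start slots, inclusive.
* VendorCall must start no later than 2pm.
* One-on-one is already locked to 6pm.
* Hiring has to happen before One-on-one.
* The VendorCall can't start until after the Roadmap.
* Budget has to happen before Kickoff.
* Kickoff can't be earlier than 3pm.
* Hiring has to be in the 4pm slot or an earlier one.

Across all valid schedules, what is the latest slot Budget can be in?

5pm

Downstream work caps Budget at 5pm.
Budget at 5pm is achievable: Kickoff in 6pm; Budget in 5pm; One-on-one in 6pm; VendorCall in 2pm; Hiring in 1pm; OffsitePrep in 2pm; Roadmap in 1pm.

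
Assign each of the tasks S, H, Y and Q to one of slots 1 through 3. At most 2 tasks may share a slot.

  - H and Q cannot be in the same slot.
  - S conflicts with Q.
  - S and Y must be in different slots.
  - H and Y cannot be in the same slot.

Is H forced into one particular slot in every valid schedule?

H can be 1 (e.g. H=1, Q=2, S=1, Y=2) or 2 (e.g. S -> 1; Y -> 3; Q -> 3; H -> 2).

No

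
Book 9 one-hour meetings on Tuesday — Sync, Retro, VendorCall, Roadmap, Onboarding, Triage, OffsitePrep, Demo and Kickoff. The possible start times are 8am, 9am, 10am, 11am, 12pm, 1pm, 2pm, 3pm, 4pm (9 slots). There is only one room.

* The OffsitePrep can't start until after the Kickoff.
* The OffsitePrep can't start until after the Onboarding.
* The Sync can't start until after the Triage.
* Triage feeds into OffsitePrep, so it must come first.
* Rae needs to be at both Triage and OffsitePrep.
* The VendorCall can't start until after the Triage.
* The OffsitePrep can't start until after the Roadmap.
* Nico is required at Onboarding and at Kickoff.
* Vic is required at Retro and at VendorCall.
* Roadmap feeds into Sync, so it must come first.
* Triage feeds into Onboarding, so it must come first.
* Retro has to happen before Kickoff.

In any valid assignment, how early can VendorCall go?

Precedence pushes VendorCall to at least 9am.
VendorCall at 9am is achievable: Triage -> 8am, OffsitePrep -> 2pm, Sync -> 3pm, Roadmap -> 10am, Onboarding -> 11am, Demo -> 4pm, Kickoff -> 1pm, VendorCall -> 9am, Retro -> 12pm.

9am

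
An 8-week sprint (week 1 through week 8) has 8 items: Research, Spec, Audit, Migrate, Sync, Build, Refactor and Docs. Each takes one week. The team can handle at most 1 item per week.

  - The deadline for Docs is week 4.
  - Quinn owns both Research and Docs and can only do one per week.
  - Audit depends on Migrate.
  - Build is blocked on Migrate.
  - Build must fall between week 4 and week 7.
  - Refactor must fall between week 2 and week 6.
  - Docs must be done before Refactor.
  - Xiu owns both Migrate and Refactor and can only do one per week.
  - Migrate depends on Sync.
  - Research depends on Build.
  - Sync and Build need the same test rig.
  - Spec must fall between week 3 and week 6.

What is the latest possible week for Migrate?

Precedence pushes Migrate to at least week 2; downstream work caps Migrate at week 6.
Migrate at week 5 is achievable: Sync in week 4; Migrate in week 5; Audit in week 8; Research in week 7; Docs in week 1; Spec in week 3; Build in week 6; Refactor in week 2.
Nothing later works — the conflict and capacity constraints rule out every week after week 5.

week 5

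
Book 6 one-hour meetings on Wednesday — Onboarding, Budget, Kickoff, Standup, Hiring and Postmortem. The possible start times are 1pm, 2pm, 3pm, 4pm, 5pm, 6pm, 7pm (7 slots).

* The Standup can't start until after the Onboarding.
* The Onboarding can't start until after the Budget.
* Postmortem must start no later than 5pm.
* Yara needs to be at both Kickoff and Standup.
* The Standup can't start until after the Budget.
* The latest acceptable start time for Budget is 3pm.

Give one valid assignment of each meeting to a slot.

Budget in 1pm; Hiring in 1pm; Standup in 3pm; Kickoff in 1pm; Onboarding in 2pm; Postmortem in 1pm

Checking: Budget(1pm) before Standup(3pm); Onboarding(2pm) before Standup(3pm); Budget(1pm) before Onboarding(2pm); Kickoff(1pm) != Standup(3pm); Postmortem=1pm in [1pm,5pm]; Budget=1pm in [1pm,3pm].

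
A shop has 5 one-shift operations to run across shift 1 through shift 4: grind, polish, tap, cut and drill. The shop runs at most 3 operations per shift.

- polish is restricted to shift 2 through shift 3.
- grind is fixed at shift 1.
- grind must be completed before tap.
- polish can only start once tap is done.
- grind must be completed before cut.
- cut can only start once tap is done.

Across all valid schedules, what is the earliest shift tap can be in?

shift 2

Precedence pushes tap to at least shift 2; downstream work caps tap at shift 2.
tap at shift 2 is achievable: drill=shift 1; polish=shift 3; cut=shift 3; tap=shift 2; grind=shift 1.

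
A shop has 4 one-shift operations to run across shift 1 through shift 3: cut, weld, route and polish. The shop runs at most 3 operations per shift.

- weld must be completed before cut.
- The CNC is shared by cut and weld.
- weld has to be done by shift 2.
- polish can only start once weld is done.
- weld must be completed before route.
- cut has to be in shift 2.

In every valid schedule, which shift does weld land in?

shift 1

weld's window is shift 1–shift 2.
cut is fixed at shift 2, and weld can't share a shift with cut.
So weld must be shift 1.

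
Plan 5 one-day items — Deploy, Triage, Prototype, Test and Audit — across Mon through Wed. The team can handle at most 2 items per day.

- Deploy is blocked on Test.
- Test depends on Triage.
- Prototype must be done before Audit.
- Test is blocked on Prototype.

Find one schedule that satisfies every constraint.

Triage=Mon, Prototype=Mon, Audit=Tue, Test=Tue, Deploy=Wed

Checking: Triage(Mon) before Test(Tue); Prototype(Mon) before Test(Tue); Test(Tue) before Deploy(Wed); Prototype(Mon) before Audit(Tue); max 2 per day (cap 2).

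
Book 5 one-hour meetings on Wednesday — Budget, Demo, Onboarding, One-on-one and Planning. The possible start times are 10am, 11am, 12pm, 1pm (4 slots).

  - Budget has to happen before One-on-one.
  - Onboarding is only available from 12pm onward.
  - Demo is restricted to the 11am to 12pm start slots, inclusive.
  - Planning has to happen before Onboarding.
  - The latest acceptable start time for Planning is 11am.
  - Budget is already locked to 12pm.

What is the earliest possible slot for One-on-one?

Precedence pushes One-on-one to at least 1pm.
One-on-one at 1pm is achievable: Budget=12pm, One-on-one=1pm, Demo=11am, Planning=10am, Onboarding=12pm.

1pm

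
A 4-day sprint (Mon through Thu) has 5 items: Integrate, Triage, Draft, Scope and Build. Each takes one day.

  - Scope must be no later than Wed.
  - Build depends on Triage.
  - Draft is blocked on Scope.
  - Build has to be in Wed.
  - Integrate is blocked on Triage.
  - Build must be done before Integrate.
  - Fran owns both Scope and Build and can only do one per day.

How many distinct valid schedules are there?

Splitting on Triage: it can be Mon (5), Tue (5). Listing each branch's schedules as (Integrate, Draft, Scope, Build):
Triage=Mon: (Thu,Tue,Mon,Wed) (Thu,Wed,Mon,Wed) (Thu,Wed,Tue,Wed) (Thu,Thu,Mon,Wed) (Thu,Thu,Tue,Wed) — 5.
Triage=Tue: (Thu,Tue,Mon,Wed) (Thu,Wed,Mon,Wed) (Thu,Wed,Tue,Wed) (Thu,Thu,Mon,Wed) (Thu,Thu,Tue,Wed) — 5.
Summing: 5 + 5 = 10.

10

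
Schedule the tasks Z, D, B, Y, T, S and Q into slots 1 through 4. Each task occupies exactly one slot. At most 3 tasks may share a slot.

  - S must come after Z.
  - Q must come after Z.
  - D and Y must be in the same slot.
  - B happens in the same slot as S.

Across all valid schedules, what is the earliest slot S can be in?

2

Precedence pushes S to at least 2.
S at 2 is achievable: Y -> 1, B -> 2, T -> 3, Q -> 2, S -> 2, D -> 1, Z -> 1.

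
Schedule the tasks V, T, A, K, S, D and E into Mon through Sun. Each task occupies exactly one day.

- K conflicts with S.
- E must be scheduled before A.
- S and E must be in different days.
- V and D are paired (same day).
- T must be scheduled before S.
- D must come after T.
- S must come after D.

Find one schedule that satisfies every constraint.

A in Tue, S in Wed, E in Mon, D in Tue, T in Mon, V in Tue, K in Mon

Checking: T(Mon) before D(Tue); T(Mon) before S(Wed); D(Tue) before S(Wed); E(Mon) before A(Tue); S(Wed) != E(Mon); K(Mon) != S(Wed); V = D = Tue.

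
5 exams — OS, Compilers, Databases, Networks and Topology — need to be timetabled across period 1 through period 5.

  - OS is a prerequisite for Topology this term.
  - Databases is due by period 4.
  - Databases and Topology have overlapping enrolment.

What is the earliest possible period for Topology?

period 2

Precedence pushes Topology to at least period 2.
Topology at period 2 is achievable: Compilers -> period 1, Databases -> period 1, Networks -> period 1, Topology -> period 2, OS -> period 1.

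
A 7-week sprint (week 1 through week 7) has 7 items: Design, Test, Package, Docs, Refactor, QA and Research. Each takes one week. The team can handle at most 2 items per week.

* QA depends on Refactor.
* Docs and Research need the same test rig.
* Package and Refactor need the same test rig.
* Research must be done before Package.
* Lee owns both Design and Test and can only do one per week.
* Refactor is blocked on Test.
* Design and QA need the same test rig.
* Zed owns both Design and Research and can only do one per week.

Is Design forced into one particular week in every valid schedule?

Design can be week 1 (e.g. Research in week 2; Design in week 1; Test in week 2; Refactor in week 3; Package in week 4; QA in week 4; Docs in week 1) or week 2 (e.g. Research in week 1, Refactor in week 2, Test in week 1, Design in week 2, QA in week 3, Docs in week 4, Package in week 3).

No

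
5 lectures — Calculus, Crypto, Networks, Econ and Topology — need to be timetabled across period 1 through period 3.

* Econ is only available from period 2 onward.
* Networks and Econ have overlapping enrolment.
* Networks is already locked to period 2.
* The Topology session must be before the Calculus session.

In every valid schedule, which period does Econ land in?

Econ's window is period 2–period 3.
Networks is fixed at period 2, and Econ can't share a period with Networks.
So Econ must be period 3.

period 3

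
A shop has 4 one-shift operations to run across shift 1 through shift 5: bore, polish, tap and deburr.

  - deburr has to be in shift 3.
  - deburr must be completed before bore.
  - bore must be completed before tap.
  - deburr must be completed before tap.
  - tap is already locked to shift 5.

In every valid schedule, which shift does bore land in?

deburr is fixed at shift 3 and must come before bore, so bore is at least shift 4.
tap is fixed at shift 5 and must come after bore, so bore is at most shift 4.
So bore must be shift 4.

shift 4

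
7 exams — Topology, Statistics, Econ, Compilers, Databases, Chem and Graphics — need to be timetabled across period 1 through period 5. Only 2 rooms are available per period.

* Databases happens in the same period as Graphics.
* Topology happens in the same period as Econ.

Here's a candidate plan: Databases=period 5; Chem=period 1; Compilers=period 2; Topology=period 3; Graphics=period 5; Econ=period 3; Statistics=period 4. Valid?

Databases happens in the same period as Graphics — holds.
Only 2 rooms are available per period — holds.
Topology happens in the same period as Econ — holds.

Yes, all constraints hold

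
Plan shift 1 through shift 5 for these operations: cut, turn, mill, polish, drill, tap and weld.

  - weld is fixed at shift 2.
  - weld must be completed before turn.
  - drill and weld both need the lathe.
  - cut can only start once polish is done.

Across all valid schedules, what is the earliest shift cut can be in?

Precedence pushes cut to at least shift 2.
cut at shift 2 is achievable: mill=shift 1; weld=shift 2; drill=shift 1; polish=shift 1; tap=shift 1; cut=shift 2; turn=shift 3.

shift 2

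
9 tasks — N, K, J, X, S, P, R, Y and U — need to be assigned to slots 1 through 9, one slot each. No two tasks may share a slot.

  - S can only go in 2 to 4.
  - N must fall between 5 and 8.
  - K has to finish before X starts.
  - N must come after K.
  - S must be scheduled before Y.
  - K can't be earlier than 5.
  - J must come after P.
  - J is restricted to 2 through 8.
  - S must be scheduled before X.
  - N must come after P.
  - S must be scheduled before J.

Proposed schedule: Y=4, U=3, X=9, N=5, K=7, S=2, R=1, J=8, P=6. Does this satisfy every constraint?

Invalid. N must come after K.

K has to finish before X starts — holds.
J is restricted to 2 through 8 — holds.
N must fall between 5 and 8 — holds.
N must come after K — violated.
N must come after P — violated.
K can't be earlier than 5 — holds.
S must be scheduled before X — holds.
J must come after P — holds.
S must be scheduled before Y — holds.
S must be scheduled before J — holds.
No two tasks may share a slot — holds.
S can only go in 2 to 4 — holds.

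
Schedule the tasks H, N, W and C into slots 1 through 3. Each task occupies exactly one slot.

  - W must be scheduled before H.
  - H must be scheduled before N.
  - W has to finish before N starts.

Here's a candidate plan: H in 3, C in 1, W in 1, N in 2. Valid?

No. H must be scheduled before N is not satisfied.

W has to finish before N starts — holds.
W must be scheduled before H — holds.
H must be scheduled before N — violated.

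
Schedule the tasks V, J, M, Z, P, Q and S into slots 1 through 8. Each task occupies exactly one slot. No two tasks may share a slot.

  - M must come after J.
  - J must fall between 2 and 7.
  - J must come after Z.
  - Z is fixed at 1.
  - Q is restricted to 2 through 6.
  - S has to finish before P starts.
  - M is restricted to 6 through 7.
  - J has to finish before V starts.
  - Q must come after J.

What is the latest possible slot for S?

Downstream work caps S at 7.
S at 7 is achievable: J in 2, S in 7, P in 8, M in 6, Z in 1, Q in 3, V in 4.

7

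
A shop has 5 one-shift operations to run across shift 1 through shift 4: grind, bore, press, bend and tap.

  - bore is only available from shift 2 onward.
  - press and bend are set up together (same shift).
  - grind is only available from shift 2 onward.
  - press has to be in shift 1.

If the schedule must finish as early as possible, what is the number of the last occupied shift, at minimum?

2

grind can't be placed before shift 2, so the schedule must run through at least shift 2.
2 works (last occupied shift: shift 2): for example bore=shift 2; tap=shift 1; press=shift 1; grind=shift 2; bend=shift 1.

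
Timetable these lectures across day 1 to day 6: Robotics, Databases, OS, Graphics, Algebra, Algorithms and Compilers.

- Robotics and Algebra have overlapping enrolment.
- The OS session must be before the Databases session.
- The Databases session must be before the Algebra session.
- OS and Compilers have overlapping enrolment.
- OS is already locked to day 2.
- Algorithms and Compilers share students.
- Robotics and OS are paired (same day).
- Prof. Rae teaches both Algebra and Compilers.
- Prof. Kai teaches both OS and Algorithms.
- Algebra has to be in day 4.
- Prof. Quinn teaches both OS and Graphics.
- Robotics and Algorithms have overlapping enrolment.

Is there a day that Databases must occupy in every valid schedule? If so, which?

OS is fixed at day 2 and must come before Databases, so Databases is at least day 3.
Algebra is fixed at day 4 and must come after Databases, so Databases is at most day 3.
So Databases must be day 3.

day 3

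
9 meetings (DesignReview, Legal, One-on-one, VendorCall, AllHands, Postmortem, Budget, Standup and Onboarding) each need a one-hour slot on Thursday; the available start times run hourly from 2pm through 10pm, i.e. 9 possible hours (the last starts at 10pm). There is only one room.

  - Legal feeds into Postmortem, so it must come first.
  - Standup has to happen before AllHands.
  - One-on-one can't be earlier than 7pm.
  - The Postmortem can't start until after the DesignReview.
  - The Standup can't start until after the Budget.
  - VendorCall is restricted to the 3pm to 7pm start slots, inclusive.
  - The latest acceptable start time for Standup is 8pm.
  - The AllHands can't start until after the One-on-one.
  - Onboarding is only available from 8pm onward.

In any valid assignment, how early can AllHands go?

Precedence pushes AllHands to at least 8pm.
AllHands at 8pm is achievable: Legal in 6pm; Budget in 2pm; One-on-one in 7pm; DesignReview in 5pm; VendorCall in 3pm; AllHands in 8pm; Postmortem in 10pm; Standup in 4pm; Onboarding in 9pm.

8pm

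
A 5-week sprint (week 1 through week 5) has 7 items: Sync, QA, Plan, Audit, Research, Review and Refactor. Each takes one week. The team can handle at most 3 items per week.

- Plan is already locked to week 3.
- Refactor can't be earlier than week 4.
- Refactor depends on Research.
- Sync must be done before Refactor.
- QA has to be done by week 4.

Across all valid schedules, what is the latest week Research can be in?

Downstream work caps Research at week 4.
Research at week 4 is achievable: QA=week 1, Audit=week 1, Refactor=week 5, Plan=week 3, Review=week 2, Research=week 4, Sync=week 1.

week 4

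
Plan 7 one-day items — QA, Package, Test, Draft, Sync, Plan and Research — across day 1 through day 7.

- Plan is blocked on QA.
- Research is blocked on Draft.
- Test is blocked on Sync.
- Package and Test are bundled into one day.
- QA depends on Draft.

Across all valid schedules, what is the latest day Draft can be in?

Downstream work caps Draft at day 5.
Draft at day 5 is achievable: Package=day 2, Sync=day 1, Draft=day 5, Test=day 2, Research=day 6, Plan=day 7, QA=day 6.

day 5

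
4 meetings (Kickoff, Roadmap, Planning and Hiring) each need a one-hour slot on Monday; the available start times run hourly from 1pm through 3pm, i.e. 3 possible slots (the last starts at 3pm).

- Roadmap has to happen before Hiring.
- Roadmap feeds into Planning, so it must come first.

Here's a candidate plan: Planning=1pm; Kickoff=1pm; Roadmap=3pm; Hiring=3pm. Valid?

No — it violates: Roadmap feeds into Planning, so it must come first

Roadmap has to happen before Hiring — violated.
Roadmap feeds into Planning, so it must come first — violated.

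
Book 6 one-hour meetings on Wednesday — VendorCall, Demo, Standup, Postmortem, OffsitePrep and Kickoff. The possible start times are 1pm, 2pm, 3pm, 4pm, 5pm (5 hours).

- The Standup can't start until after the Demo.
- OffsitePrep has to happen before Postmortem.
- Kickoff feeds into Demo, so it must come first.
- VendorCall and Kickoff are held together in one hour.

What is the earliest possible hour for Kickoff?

Downstream work caps Kickoff at 3pm.
Kickoff at 1pm is achievable: Postmortem -> 2pm, Kickoff -> 1pm, Demo -> 2pm, Standup -> 3pm, OffsitePrep -> 1pm, VendorCall -> 1pm.

1pm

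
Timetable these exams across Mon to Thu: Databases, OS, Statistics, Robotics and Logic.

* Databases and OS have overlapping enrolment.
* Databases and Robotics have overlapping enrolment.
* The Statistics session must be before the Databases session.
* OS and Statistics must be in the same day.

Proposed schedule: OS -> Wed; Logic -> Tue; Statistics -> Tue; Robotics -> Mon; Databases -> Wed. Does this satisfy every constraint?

No. Databases and OS have overlapping enrolment is not satisfied.

Databases and OS have overlapping enrolment — violated.
The Statistics session must be before the Databases session — holds.
OS and Statistics must be in the same day — violated.
Databases and Robotics have overlapping enrolment — holds.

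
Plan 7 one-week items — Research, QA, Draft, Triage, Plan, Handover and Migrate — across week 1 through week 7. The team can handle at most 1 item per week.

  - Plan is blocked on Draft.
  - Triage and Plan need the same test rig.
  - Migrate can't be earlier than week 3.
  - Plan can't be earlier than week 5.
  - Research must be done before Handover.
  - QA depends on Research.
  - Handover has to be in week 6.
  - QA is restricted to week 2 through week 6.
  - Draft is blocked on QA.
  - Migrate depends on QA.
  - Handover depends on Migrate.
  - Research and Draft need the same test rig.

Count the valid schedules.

Splitting on Research: it can be week 1 (10), week 2 (2). Listing each branch's schedules as (QA, Draft, Triage, Plan, Handover, Migrate) by week number:
Research=week 1: (2,3,4,7,6,5) (2,3,5,7,6,4) (2,3,7,5,6,4) (2,4,3,7,6,5) (2,4,5,7,6,3) (2,4,7,5,6,3) (2,5,3,7,6,4) (2,5,4,7,6,3) (3,4,2,7,6,5) (3,5,2,7,6,4) — 10.
Research=week 2: (3,4,1,7,6,5) (3,5,1,7,6,4) — 2.
Summing: 10 + 2 = 12.

12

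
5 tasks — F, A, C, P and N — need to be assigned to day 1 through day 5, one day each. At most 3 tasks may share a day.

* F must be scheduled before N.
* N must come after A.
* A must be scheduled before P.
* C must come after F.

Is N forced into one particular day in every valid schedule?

No

N can be day 2 (e.g. N in day 2; C in day 2; P in day 2; F in day 1; A in day 1) or day 3 (e.g. F -> day 1, P -> day 2, C -> day 2, A -> day 1, N -> day 3).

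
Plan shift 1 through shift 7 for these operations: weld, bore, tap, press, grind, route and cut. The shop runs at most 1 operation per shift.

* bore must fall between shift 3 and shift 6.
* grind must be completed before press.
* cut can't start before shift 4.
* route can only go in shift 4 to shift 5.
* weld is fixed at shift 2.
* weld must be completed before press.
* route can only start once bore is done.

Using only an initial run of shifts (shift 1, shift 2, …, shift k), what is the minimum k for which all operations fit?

7

The precedence chain requires at least 2 distinct shifts.
With at most 1 per shift and 7 operations, at least 7 shifts are needed.
route can't be placed before shift 4, so the schedule must run through at least shift 4.
7 works (last occupied shift: shift 7): for example press=shift 6; route=shift 4; weld=shift 2; bore=shift 3; cut=shift 5; grind=shift 1; tap=shift 7.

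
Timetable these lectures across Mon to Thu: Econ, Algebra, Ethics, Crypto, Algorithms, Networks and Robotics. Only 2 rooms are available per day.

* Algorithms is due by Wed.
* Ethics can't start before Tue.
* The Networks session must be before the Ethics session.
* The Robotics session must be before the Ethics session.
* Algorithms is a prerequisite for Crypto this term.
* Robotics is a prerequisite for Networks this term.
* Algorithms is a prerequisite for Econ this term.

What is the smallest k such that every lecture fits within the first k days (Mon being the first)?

4

The precedence chain requires at least 3 distinct days.
With at most 2 per day and 7 lectures, at least 4 days are needed.
4 works (last occupied day: Thu): for example Ethics -> Wed; Networks -> Tue; Algebra -> Thu; Crypto -> Wed; Econ -> Tue; Robotics -> Mon; Algorithms -> Mon.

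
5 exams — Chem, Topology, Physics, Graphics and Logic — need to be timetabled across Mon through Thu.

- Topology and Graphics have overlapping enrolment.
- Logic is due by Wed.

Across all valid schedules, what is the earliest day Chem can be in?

Mon

Chem at Mon is achievable: Chem in Mon; Graphics in Tue; Topology in Mon; Physics in Mon; Logic in Mon.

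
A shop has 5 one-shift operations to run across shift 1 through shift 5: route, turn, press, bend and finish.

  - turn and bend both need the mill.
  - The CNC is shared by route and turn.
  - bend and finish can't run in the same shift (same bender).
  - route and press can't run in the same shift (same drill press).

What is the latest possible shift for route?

shift 5

route at shift 5 is achievable: bend -> shift 2; route -> shift 5; press -> shift 1; finish -> shift 1; turn -> shift 1.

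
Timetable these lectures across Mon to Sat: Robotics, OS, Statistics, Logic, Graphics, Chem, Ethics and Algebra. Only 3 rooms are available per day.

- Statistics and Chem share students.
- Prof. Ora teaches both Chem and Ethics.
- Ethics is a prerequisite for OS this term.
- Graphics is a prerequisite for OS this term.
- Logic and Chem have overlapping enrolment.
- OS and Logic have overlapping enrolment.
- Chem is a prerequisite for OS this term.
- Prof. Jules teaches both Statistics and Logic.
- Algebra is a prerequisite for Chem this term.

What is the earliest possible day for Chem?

Precedence pushes Chem to at least Tue; downstream work caps Chem at Fri.
Chem at Tue is achievable: Ethics in Mon, Statistics in Wed, Graphics in Mon, Robotics in Tue, Chem in Tue, OS in Wed, Algebra in Mon, Logic in Thu.

Tue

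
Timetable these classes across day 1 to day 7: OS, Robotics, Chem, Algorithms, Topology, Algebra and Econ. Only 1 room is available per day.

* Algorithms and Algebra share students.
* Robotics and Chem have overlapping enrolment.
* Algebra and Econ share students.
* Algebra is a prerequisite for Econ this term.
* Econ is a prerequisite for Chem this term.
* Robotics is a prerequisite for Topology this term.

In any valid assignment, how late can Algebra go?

day 5

Downstream work caps Algebra at day 5.
Algebra at day 5 is achievable: Topology -> day 2; Algorithms -> day 4; Chem -> day 7; Algebra -> day 5; OS -> day 3; Econ -> day 6; Robotics -> day 1.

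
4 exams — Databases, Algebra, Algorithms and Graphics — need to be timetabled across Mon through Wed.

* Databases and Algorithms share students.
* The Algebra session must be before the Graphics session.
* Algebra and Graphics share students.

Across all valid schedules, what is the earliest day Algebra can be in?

Mon

Downstream work caps Algebra at Tue.
Algebra at Mon is achievable: Graphics in Tue; Databases in Mon; Algorithms in Tue; Algebra in Mon.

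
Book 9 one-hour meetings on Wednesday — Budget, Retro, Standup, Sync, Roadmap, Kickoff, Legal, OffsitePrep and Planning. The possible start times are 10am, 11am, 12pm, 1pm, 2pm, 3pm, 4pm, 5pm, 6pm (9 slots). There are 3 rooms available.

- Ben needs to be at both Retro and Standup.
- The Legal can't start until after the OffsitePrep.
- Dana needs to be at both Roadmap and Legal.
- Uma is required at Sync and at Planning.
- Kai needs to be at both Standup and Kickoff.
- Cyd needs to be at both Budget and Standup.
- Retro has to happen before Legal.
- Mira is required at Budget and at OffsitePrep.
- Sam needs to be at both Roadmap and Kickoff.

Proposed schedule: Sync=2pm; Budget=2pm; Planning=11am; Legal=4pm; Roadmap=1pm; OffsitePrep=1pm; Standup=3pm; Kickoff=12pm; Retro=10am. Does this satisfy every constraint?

Valid

Sam needs to be at both Roadmap and Kickoff — holds.
The Legal can't start until after the OffsitePrep — holds.
Uma is required at Sync and at Planning — holds.
Ben needs to be at both Retro and Standup — holds.
Dana needs to be at both Roadmap and Legal — holds.
Kai needs to be at both Standup and Kickoff — holds.
There are 3 rooms available — holds.
Mira is required at Budget and at OffsitePrep — holds.
Cyd needs to be at both Budget and Standup — holds.
Retro has to happen before Legal — holds.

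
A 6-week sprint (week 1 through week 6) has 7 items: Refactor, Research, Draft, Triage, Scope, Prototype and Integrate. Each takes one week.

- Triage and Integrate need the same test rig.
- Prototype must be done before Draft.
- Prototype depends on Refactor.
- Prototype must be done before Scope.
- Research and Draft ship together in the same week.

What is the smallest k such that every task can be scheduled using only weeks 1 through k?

The precedence chain requires at least 3 distinct weeks.
3 works (last occupied week: week 3): for example Integrate -> week 2; Draft -> week 3; Triage -> week 1; Prototype -> week 2; Refactor -> week 1; Research -> week 3; Scope -> week 3.

3 weeks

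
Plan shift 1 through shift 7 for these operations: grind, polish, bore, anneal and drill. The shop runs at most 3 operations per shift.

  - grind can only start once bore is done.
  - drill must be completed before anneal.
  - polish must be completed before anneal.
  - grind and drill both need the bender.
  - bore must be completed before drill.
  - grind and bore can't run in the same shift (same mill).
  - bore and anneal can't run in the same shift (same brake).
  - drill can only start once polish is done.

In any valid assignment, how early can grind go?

Precedence pushes grind to at least shift 2.
grind at shift 2 is achievable: bore=shift 1, anneal=shift 4, polish=shift 1, drill=shift 3, grind=shift 2.

shift 2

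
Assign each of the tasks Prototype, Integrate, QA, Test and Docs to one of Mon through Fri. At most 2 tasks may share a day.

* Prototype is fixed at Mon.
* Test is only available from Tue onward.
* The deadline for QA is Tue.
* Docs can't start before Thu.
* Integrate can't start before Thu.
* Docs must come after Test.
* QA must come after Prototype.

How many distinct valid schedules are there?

Splitting on Integrate: it can be Thu (5), Fri (5). Listing each branch's schedules as (Prototype, QA, Test, Docs):
Integrate=Thu: (Mon,Tue,Tue,Thu) (Mon,Tue,Tue,Fri) (Mon,Tue,Wed,Thu) (Mon,Tue,Wed,Fri) (Mon,Tue,Thu,Fri) — 5.
Integrate=Fri: (Mon,Tue,Tue,Thu) (Mon,Tue,Tue,Fri) (Mon,Tue,Wed,Thu) (Mon,Tue,Wed,Fri) (Mon,Tue,Thu,Fri) — 5.
Summing: 5 + 5 = 10.

10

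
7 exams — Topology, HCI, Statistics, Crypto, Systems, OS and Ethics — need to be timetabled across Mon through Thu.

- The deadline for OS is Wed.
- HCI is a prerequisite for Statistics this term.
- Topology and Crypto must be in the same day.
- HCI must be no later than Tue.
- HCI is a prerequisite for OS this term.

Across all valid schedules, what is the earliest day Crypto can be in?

Crypto at Mon is achievable: OS -> Tue; Ethics -> Mon; Topology -> Mon; Crypto -> Mon; Statistics -> Tue; HCI -> Mon; Systems -> Mon.

Mon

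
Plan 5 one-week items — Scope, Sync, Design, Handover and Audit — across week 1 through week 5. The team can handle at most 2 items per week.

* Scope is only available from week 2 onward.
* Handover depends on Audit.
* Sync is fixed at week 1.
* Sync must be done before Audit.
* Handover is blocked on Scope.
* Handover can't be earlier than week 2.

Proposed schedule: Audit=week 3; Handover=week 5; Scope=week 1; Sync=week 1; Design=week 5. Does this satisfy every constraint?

Invalid. Scope is only available from week 2 onward.

Sync is fixed at week 1 — holds.
Handover is blocked on Scope — holds.
Handover depends on Audit — holds.
Scope is only available from week 2 onward — violated.
The team can handle at most 2 items per week — holds.
Handover can't be earlier than week 2 — holds.
Sync must be done before Audit — holds.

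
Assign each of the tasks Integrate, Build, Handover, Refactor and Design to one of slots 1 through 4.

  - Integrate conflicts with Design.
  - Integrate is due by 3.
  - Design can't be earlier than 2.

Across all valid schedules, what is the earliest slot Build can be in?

Build at 1 is achievable: Build=1; Refactor=1; Handover=1; Design=2; Integrate=1.

1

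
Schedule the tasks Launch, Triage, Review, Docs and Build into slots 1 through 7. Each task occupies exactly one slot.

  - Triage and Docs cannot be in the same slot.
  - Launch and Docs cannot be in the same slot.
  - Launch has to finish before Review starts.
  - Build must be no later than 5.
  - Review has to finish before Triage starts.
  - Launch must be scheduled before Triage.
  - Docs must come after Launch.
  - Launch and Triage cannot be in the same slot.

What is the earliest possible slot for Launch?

Downstream work caps Launch at 5.
Launch at 1 is achievable: Triage -> 3, Launch -> 1, Build -> 1, Review -> 2, Docs -> 2.

1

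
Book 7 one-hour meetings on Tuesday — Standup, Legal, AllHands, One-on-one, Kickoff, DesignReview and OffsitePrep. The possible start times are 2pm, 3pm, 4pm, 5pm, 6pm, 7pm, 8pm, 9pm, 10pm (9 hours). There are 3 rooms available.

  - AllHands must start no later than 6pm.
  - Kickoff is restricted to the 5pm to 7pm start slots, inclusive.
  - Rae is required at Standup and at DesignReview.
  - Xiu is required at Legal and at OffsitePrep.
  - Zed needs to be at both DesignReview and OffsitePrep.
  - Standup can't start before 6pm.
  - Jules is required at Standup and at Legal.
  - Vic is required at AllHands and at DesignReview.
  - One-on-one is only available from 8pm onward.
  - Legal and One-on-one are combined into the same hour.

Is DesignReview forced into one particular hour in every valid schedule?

DesignReview can be 2pm (e.g. OffsitePrep -> 3pm, Kickoff -> 5pm, One-on-one -> 8pm, AllHands -> 3pm, Standup -> 6pm, DesignReview -> 2pm, Legal -> 8pm) or 3pm (e.g. One-on-one -> 8pm; AllHands -> 2pm; Legal -> 8pm; Standup -> 6pm; DesignReview -> 3pm; Kickoff -> 5pm; OffsitePrep -> 2pm).

No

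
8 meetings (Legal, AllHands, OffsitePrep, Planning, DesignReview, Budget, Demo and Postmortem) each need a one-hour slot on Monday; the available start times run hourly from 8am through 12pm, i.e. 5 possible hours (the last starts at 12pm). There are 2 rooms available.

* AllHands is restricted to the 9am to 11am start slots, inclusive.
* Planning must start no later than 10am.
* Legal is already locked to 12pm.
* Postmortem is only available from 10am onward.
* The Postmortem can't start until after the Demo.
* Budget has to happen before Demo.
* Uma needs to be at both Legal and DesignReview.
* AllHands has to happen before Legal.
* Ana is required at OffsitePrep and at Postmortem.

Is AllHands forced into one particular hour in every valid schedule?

No

AllHands can be 9am (e.g. DesignReview=10am, Demo=9am, OffsitePrep=11am, Legal=12pm, AllHands=9am, Planning=8am, Postmortem=10am, Budget=8am) or 10am (e.g. Legal=12pm, AllHands=10am, DesignReview=11am, Postmortem=10am, OffsitePrep=9am, Demo=9am, Budget=8am, Planning=8am).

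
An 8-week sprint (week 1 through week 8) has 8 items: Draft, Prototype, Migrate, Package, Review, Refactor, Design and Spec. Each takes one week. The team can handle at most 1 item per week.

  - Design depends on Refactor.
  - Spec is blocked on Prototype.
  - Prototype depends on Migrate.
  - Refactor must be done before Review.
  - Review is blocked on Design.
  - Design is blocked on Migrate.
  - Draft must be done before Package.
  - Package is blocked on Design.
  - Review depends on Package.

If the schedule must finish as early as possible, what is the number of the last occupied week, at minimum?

8

The precedence chain requires at least 4 distinct weeks.
With at most 1 per week and 8 work items, at least 8 weeks are needed.
8 works (last occupied week: week 8): for example Review=week 6, Package=week 5, Design=week 3, Prototype=week 7, Migrate=week 1, Spec=week 8, Draft=week 4, Refactor=week 2.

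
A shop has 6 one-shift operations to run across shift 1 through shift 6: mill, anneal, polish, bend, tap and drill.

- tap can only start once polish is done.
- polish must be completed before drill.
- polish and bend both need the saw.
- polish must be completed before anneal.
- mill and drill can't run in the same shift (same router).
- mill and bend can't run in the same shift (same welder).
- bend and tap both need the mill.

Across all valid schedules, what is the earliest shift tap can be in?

shift 2

Precedence pushes tap to at least shift 2.
tap at shift 2 is achievable: tap=shift 2, drill=shift 2, polish=shift 1, anneal=shift 2, bend=shift 3, mill=shift 1.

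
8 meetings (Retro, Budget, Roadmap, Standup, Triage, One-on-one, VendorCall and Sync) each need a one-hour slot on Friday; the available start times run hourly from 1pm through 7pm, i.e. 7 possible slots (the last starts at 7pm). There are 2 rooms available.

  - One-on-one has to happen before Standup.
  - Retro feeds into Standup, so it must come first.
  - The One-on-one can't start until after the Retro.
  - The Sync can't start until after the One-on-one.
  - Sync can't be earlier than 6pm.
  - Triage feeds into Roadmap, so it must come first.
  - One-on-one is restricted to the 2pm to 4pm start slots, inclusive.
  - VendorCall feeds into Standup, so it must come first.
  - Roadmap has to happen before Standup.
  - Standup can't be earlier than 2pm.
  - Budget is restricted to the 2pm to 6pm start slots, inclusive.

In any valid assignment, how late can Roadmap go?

Precedence pushes Roadmap to at least 2pm; downstream work caps Roadmap at 6pm.
Roadmap at 6pm is achievable: Standup in 7pm; Triage in 1pm; VendorCall in 3pm; One-on-one in 2pm; Budget in 2pm; Roadmap in 6pm; Sync in 6pm; Retro in 1pm.

6pm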